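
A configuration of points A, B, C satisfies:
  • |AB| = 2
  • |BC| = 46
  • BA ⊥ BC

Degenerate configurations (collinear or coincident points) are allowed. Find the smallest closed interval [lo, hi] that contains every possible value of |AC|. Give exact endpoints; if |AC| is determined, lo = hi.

|AC| = 2·√(530)  (≈ 46.0435)

|AB| ∈ {2}
|BC| ∈ {46}
|AC| ∈ {2·√(530)}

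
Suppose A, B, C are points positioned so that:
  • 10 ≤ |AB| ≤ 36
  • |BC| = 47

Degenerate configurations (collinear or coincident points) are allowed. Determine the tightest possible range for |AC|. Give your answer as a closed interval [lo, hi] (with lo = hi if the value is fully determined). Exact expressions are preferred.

|AC| ∈ [11, 83]  (≈ [11.0000, 83.0000])

|AB| ∈ [10, 36]
|BC| ∈ {47}
|AC| ∈ [11, 83]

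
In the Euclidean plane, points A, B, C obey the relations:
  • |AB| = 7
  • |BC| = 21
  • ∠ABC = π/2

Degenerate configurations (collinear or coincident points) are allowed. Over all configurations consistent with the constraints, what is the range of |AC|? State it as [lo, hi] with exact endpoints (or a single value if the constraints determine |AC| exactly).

|AB| ∈ {7}
|BC| ∈ {21}
|AC| ∈ {7·√(10)}

|AC| = 7·√(10)  (≈ 22.1359)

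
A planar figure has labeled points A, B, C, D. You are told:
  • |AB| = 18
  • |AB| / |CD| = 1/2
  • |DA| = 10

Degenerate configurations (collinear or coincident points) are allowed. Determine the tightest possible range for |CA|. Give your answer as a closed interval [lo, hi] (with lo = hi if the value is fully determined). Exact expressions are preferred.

|AB| ∈ {18}
|AD| ∈ {10}
|CD| ∈ {36}
|BD| ∈ [8, 28]
|AC| ∈ [26, 46]
|BC| ∈ [8, 64]

|CA| ∈ [26, 46]  (≈ [26.0000, 46.0000])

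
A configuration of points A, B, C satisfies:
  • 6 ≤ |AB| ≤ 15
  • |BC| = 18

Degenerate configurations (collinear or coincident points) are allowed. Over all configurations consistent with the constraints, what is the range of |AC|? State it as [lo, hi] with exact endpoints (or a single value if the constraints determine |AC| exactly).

|AC| ∈ [3, 33]  (≈ [3.0000, 33.0000])

|AB| ∈ [6, 15]
|BC| ∈ {18}
|AC| ∈ [3, 33]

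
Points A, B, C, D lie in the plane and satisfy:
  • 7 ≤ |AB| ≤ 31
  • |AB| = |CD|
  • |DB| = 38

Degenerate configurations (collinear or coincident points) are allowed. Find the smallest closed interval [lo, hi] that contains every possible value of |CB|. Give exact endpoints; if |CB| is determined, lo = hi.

|CB| ∈ [7, 69]  (≈ [7.0000, 69.0000])

|AB| ∈ [7, 31]
|BD| ∈ {38}
|CD| ∈ [7, 31]
|AD| ∈ [7, 69]
|BC| ∈ [7, 69]
|AC| ∈ [0, 100]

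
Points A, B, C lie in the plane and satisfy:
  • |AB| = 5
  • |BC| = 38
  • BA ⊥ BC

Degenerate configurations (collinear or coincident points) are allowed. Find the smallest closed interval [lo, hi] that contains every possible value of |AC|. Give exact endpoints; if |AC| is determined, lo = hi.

|AB| ∈ {5}
|BC| ∈ {38}
|AC| ∈ {√(1469)}

|AC| = √(1469)  (≈ 38.3275)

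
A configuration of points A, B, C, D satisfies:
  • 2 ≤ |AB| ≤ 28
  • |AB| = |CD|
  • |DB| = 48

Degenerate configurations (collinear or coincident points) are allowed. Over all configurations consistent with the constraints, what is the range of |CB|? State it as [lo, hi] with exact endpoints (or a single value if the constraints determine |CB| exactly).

|CB| ∈ [20, 76]  (≈ [20.0000, 76.0000])

|AB| ∈ [2, 28]
|BD| ∈ {48}
|CD| ∈ [2, 28]
|AD| ∈ [20, 76]
|BC| ∈ [20, 76]
|AC| ∈ [0, 104]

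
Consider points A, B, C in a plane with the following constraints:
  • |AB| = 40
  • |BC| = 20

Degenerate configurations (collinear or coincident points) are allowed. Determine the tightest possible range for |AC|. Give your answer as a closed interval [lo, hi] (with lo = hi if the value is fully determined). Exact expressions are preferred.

|AB| ∈ {40}
|BC| ∈ {20}
|AC| ∈ [20, 60]

|AC| ∈ [20, 60]  (≈ [20.0000, 60.0000])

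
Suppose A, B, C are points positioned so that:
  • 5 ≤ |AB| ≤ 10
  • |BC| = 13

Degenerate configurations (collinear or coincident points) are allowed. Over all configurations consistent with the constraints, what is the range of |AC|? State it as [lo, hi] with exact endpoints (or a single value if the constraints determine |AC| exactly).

|AC| ∈ [3, 23]  (≈ [3.0000, 23.0000])

|AB| ∈ [5, 10]
|BC| ∈ {13}
|AC| ∈ [3, 23]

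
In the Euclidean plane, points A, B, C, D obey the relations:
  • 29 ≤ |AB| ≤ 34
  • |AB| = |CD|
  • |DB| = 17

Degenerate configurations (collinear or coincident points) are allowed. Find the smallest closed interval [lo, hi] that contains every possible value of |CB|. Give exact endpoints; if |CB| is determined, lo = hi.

|AB| ∈ [29, 34]
|BD| ∈ {17}
|CD| ∈ [29, 34]
|AD| ∈ [12, 51]
|BC| ∈ [12, 51]
|AC| ∈ [0, 85]

|CB| ∈ [12, 51]  (≈ [12.0000, 51.0000])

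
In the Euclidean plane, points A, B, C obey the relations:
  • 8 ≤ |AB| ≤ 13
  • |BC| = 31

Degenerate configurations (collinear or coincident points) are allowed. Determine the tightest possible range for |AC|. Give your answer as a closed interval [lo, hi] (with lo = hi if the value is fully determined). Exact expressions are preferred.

|AC| ∈ [18, 44]  (≈ [18.0000, 44.0000])

|AB| ∈ [8, 13]
|BC| ∈ {31}
|AC| ∈ [18, 44]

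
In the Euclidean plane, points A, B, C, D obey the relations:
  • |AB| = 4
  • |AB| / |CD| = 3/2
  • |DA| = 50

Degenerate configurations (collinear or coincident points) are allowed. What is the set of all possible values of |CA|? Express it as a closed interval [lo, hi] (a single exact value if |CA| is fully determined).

|CA| ∈ [142/3, 158/3]  (≈ [47.3333, 52.6667])

|AB| ∈ {4}
|AD| ∈ {50}
|CD| ∈ {8/3}
|BD| ∈ [46, 54]
|AC| ∈ [142/3, 158/3]
|BC| ∈ [130/3, 170/3]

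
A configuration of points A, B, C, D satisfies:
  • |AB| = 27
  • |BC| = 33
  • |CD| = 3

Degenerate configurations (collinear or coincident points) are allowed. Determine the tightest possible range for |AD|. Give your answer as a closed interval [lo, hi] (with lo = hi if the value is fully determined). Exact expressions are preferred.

|AD| ∈ [3, 63]  (≈ [3.0000, 63.0000])

|AB| ∈ {27}
|BC| ∈ {33}
|CD| ∈ {3}
|AC| ∈ [6, 60]
|BD| ∈ [30, 36]
|AD| ∈ [3, 63]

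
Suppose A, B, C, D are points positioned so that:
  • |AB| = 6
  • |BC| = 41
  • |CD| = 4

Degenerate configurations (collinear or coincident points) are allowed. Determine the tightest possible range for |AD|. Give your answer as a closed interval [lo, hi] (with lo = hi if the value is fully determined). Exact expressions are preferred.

|AD| ∈ [31, 51]  (≈ [31.0000, 51.0000])

|AB| ∈ {6}
|BC| ∈ {41}
|CD| ∈ {4}
|AC| ∈ [35, 47]
|BD| ∈ [37, 45]
|AD| ∈ [31, 51]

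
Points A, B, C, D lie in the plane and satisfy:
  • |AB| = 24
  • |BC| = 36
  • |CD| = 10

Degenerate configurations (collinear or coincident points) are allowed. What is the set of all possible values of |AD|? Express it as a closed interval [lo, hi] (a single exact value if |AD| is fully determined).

|AD| ∈ [2, 70]  (≈ [2.0000, 70.0000])

|AB| ∈ {24}
|BC| ∈ {36}
|CD| ∈ {10}
|AC| ∈ [12, 60]
|BD| ∈ [26, 46]
|AD| ∈ [2, 70]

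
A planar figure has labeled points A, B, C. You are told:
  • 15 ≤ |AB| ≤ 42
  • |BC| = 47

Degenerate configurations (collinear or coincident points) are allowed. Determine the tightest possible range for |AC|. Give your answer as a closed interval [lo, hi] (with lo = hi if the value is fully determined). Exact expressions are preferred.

|AB| ∈ [15, 42]
|BC| ∈ {47}
|AC| ∈ [5, 89]

|AC| ∈ [5, 89]  (≈ [5.0000, 89.0000])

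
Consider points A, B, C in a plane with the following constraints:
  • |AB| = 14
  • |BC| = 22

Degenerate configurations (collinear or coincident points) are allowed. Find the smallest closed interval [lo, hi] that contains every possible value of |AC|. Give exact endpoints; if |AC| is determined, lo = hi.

|AB| ∈ {14}
|BC| ∈ {22}
|AC| ∈ [8, 36]

|AC| ∈ [8, 36]  (≈ [8.0000, 36.0000])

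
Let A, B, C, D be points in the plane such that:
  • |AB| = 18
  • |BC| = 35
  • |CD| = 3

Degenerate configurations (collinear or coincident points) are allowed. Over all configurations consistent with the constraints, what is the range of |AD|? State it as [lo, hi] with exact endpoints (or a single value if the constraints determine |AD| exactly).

|AB| ∈ {18}
|BC| ∈ {35}
|CD| ∈ {3}
|AC| ∈ [17, 53]
|BD| ∈ [32, 38]
|AD| ∈ [14, 56]

|AD| ∈ [14, 56]  (≈ [14.0000, 56.0000])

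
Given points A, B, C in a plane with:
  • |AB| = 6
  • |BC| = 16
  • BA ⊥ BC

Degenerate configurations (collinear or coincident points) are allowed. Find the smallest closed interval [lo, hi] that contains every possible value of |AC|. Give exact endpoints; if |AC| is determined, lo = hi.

|AB| ∈ {6}
|BC| ∈ {16}
|AC| ∈ {2·√(73)}

|AC| = 2·√(73)  (≈ 17.0880)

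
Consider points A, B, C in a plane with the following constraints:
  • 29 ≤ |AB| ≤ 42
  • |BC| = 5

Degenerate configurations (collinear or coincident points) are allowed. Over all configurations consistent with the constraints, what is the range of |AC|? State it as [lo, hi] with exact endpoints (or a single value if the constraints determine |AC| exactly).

|AB| ∈ [29, 42]
|BC| ∈ {5}
|AC| ∈ [24, 47]

|AC| ∈ [24, 47]  (≈ [24.0000, 47.0000])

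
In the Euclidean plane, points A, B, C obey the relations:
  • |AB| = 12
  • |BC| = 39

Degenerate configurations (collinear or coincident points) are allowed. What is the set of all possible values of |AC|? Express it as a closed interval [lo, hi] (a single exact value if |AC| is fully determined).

|AB| ∈ {12}
|BC| ∈ {39}
|AC| ∈ [27, 51]

|AC| ∈ [27, 51]  (≈ [27.0000, 51.0000])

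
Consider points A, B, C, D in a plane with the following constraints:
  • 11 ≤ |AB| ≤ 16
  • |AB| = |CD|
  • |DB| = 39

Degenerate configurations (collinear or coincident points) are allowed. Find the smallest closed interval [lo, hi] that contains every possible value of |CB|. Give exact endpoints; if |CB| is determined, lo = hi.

|CB| ∈ [23, 55]  (≈ [23.0000, 55.0000])

|AB| ∈ [11, 16]
|BD| ∈ {39}
|CD| ∈ [11, 16]
|AD| ∈ [23, 55]
|BC| ∈ [23, 55]
|AC| ∈ [7, 71]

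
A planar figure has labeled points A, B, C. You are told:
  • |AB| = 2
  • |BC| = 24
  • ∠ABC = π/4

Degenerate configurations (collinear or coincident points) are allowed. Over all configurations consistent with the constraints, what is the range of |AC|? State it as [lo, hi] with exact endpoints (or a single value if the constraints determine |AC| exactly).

|AC| = 2·√(145 - 12·√(2))  (≈ 22.6300)

|AB| ∈ {2}
|BC| ∈ {24}
|AC| ∈ {2·√(145 - 12·√(2))}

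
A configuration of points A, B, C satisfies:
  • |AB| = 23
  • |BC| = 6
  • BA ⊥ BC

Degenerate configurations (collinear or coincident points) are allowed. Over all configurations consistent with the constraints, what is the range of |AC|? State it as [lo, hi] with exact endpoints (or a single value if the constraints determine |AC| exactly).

|AB| ∈ {23}
|BC| ∈ {6}
|AC| ∈ {√(565)}

|AC| = √(565)  (≈ 23.7697)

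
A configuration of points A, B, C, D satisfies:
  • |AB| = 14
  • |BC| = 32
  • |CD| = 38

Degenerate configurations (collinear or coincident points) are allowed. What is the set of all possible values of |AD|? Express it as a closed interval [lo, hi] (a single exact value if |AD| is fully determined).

|AD| ∈ [0, 84]  (≈ [0.0000, 84.0000])

|AB| ∈ {14}
|BC| ∈ {32}
|CD| ∈ {38}
|AC| ∈ [18, 46]
|BD| ∈ [6, 70]
|AD| ∈ [0, 84]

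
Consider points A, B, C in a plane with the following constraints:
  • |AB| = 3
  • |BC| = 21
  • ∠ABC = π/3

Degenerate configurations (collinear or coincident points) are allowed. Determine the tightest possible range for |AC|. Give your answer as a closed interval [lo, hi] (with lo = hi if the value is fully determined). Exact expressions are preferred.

|AB| ∈ {3}
|BC| ∈ {21}
|AC| ∈ {3·√(43)}

|AC| = 3·√(43)  (≈ 19.6723)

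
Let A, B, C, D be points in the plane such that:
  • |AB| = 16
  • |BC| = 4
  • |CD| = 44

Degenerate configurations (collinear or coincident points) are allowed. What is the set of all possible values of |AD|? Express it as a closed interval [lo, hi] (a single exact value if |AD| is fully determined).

|AD| ∈ [24, 64]  (≈ [24.0000, 64.0000])

|AB| ∈ {16}
|BC| ∈ {4}
|CD| ∈ {44}
|AC| ∈ [12, 20]
|BD| ∈ [40, 48]
|AD| ∈ [24, 64]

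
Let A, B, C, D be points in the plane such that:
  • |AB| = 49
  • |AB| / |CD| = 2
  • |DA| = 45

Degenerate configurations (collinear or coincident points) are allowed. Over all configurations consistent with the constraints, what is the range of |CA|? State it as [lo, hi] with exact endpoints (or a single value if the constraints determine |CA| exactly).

|CA| ∈ [41/2, 139/2]  (≈ [20.5000, 69.5000])

|AB| ∈ {49}
|AD| ∈ {45}
|CD| ∈ {49/2}
|BD| ∈ [4, 94]
|AC| ∈ [41/2, 139/2]
|BC| ∈ [0, 237/2]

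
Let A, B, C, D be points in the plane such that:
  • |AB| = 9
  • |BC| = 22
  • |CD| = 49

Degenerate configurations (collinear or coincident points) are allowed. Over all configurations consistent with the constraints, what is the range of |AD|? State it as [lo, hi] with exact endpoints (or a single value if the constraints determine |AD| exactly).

|AB| ∈ {9}
|BC| ∈ {22}
|CD| ∈ {49}
|AC| ∈ [13, 31]
|BD| ∈ [27, 71]
|AD| ∈ [18, 80]

|AD| ∈ [18, 80]  (≈ [18.0000, 80.0000])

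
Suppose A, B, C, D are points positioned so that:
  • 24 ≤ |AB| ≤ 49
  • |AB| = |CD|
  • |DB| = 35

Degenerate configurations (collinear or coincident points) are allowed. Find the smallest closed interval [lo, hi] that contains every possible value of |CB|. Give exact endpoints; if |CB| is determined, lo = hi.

|AB| ∈ [24, 49]
|BD| ∈ {35}
|CD| ∈ [24, 49]
|AD| ∈ [0, 84]
|BC| ∈ [0, 84]
|AC| ∈ [0, 133]

|CB| ∈ [0, 84]  (≈ [0.0000, 84.0000])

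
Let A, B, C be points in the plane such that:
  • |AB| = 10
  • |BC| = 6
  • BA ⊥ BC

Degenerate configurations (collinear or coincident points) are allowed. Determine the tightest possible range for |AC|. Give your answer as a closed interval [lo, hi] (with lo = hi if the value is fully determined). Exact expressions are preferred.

|AB| ∈ {10}
|BC| ∈ {6}
|AC| ∈ {2·√(34)}

|AC| = 2·√(34)  (≈ 11.6619)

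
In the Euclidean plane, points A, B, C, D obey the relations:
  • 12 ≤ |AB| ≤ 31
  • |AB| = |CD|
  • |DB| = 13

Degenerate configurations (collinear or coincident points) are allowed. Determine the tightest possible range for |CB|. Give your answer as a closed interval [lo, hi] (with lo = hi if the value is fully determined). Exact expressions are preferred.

|AB| ∈ [12, 31]
|BD| ∈ {13}
|CD| ∈ [12, 31]
|AD| ∈ [0, 44]
|BC| ∈ [0, 44]
|AC| ∈ [0, 75]

|CB| ∈ [0, 44]  (≈ [0.0000, 44.0000])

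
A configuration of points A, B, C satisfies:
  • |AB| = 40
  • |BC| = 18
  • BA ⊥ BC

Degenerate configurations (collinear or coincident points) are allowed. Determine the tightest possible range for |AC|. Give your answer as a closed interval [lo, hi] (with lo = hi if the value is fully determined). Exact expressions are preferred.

|AC| = 2·√(481)  (≈ 43.8634)

|AB| ∈ {40}
|BC| ∈ {18}
|AC| ∈ {2·√(481)}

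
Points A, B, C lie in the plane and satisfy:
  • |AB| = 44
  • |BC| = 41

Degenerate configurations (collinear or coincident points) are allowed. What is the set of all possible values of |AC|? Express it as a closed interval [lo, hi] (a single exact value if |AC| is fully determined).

|AB| ∈ {44}
|BC| ∈ {41}
|AC| ∈ [3, 85]

|AC| ∈ [3, 85]  (≈ [3.0000, 85.0000])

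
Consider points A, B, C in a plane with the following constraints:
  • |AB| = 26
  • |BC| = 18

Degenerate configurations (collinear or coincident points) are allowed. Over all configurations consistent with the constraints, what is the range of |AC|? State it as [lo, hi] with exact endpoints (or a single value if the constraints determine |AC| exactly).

|AC| ∈ [8, 44]  (≈ [8.0000, 44.0000])

|AB| ∈ {26}
|BC| ∈ {18}
|AC| ∈ [8, 44]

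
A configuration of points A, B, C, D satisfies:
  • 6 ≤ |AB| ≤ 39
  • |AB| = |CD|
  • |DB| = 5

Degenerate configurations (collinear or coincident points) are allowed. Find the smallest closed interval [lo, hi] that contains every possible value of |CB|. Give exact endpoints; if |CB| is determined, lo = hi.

|AB| ∈ [6, 39]
|BD| ∈ {5}
|CD| ∈ [6, 39]
|AD| ∈ [1, 44]
|BC| ∈ [1, 44]
|AC| ∈ [0, 83]

|CB| ∈ [1, 44]  (≈ [1.0000, 44.0000])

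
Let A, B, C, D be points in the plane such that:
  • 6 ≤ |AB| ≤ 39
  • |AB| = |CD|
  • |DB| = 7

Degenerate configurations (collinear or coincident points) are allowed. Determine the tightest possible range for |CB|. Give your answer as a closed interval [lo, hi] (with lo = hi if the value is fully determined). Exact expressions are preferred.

|AB| ∈ [6, 39]
|BD| ∈ {7}
|CD| ∈ [6, 39]
|AD| ∈ [0, 46]
|BC| ∈ [0, 46]
|AC| ∈ [0, 85]

|CB| ∈ [0, 46]  (≈ [0.0000, 46.0000])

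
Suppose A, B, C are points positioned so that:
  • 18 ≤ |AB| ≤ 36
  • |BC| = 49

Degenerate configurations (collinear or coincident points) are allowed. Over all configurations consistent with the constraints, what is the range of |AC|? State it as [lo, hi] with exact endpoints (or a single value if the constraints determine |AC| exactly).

|AB| ∈ [18, 36]
|BC| ∈ {49}
|AC| ∈ [13, 85]

|AC| ∈ [13, 85]  (≈ [13.0000, 85.0000])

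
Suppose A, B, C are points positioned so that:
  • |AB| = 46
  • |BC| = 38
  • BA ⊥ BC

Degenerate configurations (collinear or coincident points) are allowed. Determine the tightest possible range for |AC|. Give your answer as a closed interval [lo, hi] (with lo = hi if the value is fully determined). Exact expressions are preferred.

|AB| ∈ {46}
|BC| ∈ {38}
|AC| ∈ {2·√(890)}

|AC| = 2·√(890)  (≈ 59.6657)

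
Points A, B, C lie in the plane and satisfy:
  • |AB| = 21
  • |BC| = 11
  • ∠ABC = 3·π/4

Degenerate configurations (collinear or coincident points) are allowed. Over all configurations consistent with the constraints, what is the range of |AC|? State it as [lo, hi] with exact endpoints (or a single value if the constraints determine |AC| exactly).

|AB| ∈ {21}
|BC| ∈ {11}
|AC| ∈ {√(231·√(2) + 562)}

|AC| = √(231·√(2) + 562)  (≈ 29.8108)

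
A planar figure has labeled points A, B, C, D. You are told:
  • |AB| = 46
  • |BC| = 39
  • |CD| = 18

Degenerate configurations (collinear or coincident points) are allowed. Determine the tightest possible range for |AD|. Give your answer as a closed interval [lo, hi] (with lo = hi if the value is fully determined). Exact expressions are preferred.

|AB| ∈ {46}
|BC| ∈ {39}
|CD| ∈ {18}
|AC| ∈ [7, 85]
|BD| ∈ [21, 57]
|AD| ∈ [0, 103]

|AD| ∈ [0, 103]  (≈ [0.0000, 103.0000])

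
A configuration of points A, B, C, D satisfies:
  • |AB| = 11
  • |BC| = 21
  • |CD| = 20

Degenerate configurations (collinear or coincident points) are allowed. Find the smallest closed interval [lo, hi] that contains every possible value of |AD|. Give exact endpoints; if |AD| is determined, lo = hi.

|AD| ∈ [0, 52]  (≈ [0.0000, 52.0000])

|AB| ∈ {11}
|BC| ∈ {21}
|CD| ∈ {20}
|AC| ∈ [10, 32]
|BD| ∈ [1, 41]
|AD| ∈ [0, 52]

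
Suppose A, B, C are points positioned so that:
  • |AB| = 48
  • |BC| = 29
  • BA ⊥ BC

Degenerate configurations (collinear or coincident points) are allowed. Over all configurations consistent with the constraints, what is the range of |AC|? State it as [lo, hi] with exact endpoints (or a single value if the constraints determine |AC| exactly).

|AC| = √(3145)  (≈ 56.0803)

|AB| ∈ {48}
|BC| ∈ {29}
|AC| ∈ {√(3145)}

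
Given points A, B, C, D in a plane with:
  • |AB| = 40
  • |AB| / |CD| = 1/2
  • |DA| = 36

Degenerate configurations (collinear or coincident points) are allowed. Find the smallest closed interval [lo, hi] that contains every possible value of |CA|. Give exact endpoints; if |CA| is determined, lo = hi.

|AB| ∈ {40}
|AD| ∈ {36}
|CD| ∈ {80}
|BD| ∈ [4, 76]
|AC| ∈ [44, 116]
|BC| ∈ [4, 156]

|CA| ∈ [44, 116]  (≈ [44.0000, 116.0000])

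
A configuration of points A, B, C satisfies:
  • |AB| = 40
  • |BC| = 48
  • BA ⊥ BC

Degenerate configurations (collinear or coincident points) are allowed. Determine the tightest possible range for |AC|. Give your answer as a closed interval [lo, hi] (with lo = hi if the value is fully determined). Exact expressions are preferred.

|AC| = 8·√(61)  (≈ 62.4820)

|AB| ∈ {40}
|BC| ∈ {48}
|AC| ∈ {8·√(61)}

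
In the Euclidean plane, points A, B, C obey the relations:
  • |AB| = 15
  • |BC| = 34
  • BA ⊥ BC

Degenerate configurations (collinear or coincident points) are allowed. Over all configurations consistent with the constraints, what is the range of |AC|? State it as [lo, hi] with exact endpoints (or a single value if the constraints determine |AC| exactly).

|AB| ∈ {15}
|BC| ∈ {34}
|AC| ∈ {√(1381)}

|AC| = √(1381)  (≈ 37.1618)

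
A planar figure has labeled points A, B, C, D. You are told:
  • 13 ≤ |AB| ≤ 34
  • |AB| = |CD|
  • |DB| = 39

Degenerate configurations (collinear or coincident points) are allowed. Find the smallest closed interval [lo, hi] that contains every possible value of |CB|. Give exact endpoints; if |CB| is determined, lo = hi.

|CB| ∈ [5, 73]  (≈ [5.0000, 73.0000])

|AB| ∈ [13, 34]
|BD| ∈ {39}
|CD| ∈ [13, 34]
|AD| ∈ [5, 73]
|BC| ∈ [5, 73]
|AC| ∈ [0, 107]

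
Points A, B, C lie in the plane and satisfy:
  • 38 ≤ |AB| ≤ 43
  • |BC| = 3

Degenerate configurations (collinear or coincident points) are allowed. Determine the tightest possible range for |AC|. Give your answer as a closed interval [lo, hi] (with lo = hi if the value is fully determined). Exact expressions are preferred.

|AB| ∈ [38, 43]
|BC| ∈ {3}
|AC| ∈ [35, 46]

|AC| ∈ [35, 46]  (≈ [35.0000, 46.0000])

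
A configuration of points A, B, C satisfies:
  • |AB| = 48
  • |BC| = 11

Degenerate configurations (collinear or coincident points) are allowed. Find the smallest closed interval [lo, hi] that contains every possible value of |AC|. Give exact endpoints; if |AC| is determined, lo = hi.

|AC| ∈ [37, 59]  (≈ [37.0000, 59.0000])

|AB| ∈ {48}
|BC| ∈ {11}
|AC| ∈ [37, 59]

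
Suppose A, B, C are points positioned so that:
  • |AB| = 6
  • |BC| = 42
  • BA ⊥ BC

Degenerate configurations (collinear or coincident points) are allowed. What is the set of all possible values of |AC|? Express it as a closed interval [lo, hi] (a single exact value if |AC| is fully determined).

|AB| ∈ {6}
|BC| ∈ {42}
|AC| ∈ {30·√(2)}

|AC| = 30·√(2)  (≈ 42.4264)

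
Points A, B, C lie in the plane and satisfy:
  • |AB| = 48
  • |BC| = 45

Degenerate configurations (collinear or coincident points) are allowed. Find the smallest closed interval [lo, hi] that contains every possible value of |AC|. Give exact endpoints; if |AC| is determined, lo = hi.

|AB| ∈ {48}
|BC| ∈ {45}
|AC| ∈ [3, 93]

|AC| ∈ [3, 93]  (≈ [3.0000, 93.0000])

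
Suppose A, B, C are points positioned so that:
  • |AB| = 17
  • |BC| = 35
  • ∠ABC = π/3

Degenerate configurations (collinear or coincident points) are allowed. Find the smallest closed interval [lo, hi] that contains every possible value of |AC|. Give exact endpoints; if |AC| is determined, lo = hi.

|AC| = √(919)  (≈ 30.3150)

|AB| ∈ {17}
|BC| ∈ {35}
|AC| ∈ {√(919)}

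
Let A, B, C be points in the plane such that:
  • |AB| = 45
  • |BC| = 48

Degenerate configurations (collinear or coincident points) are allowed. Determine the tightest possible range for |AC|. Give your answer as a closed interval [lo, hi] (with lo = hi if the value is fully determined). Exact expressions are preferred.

|AB| ∈ {45}
|BC| ∈ {48}
|AC| ∈ [3, 93]

|AC| ∈ [3, 93]  (≈ [3.0000, 93.0000])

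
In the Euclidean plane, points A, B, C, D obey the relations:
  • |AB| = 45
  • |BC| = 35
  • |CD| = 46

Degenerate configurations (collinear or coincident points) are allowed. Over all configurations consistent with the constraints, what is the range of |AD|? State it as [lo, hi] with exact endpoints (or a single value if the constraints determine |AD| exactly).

|AD| ∈ [0, 126]  (≈ [0.0000, 126.0000])

|AB| ∈ {45}
|BC| ∈ {35}
|CD| ∈ {46}
|AC| ∈ [10, 80]
|BD| ∈ [11, 81]
|AD| ∈ [0, 126]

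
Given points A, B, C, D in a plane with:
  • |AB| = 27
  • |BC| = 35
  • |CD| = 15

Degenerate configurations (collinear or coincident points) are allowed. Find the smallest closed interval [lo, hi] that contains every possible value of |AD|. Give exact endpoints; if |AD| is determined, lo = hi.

|AD| ∈ [0, 77]  (≈ [0.0000, 77.0000])

|AB| ∈ {27}
|BC| ∈ {35}
|CD| ∈ {15}
|AC| ∈ [8, 62]
|BD| ∈ [20, 50]
|AD| ∈ [0, 77]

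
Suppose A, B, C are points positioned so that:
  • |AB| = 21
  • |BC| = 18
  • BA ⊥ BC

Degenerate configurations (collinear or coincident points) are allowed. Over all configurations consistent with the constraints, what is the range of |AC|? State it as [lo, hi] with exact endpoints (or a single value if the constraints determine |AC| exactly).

|AC| = 3·√(85)  (≈ 27.6586)

|AB| ∈ {21}
|BC| ∈ {18}
|AC| ∈ {3·√(85)}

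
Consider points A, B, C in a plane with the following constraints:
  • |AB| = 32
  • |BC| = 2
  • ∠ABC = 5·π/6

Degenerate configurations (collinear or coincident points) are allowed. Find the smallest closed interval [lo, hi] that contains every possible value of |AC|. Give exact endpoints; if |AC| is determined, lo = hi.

|AC| = 2·√(16·√(3) + 257)  (≈ 33.7469)

|AB| ∈ {32}
|BC| ∈ {2}
|AC| ∈ {2·√(16·√(3) + 257)}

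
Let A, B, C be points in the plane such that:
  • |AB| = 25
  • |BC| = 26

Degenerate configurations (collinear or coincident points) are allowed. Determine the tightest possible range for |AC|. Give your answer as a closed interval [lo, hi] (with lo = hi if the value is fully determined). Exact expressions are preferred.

|AB| ∈ {25}
|BC| ∈ {26}
|AC| ∈ [1, 51]

|AC| ∈ [1, 51]  (≈ [1.0000, 51.0000])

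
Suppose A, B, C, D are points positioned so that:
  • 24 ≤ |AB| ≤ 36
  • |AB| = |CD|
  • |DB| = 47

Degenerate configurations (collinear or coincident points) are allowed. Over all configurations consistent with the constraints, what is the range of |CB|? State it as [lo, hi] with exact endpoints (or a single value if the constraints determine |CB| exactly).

|AB| ∈ [24, 36]
|BD| ∈ {47}
|CD| ∈ [24, 36]
|AD| ∈ [11, 83]
|BC| ∈ [11, 83]
|AC| ∈ [0, 119]

|CB| ∈ [11, 83]  (≈ [11.0000, 83.0000])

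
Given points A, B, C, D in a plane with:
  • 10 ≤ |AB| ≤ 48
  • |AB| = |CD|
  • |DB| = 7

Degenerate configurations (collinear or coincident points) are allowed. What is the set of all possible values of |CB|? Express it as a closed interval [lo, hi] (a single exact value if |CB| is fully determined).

|CB| ∈ [3, 55]  (≈ [3.0000, 55.0000])

|AB| ∈ [10, 48]
|BD| ∈ {7}
|CD| ∈ [10, 48]
|AD| ∈ [3, 55]
|BC| ∈ [3, 55]
|AC| ∈ [0, 103]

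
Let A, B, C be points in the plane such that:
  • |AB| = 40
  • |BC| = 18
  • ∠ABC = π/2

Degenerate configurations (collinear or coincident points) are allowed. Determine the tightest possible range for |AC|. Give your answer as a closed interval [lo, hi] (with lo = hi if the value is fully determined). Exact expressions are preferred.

|AB| ∈ {40}
|BC| ∈ {18}
|AC| ∈ {2·√(481)}

|AC| = 2·√(481)  (≈ 43.8634)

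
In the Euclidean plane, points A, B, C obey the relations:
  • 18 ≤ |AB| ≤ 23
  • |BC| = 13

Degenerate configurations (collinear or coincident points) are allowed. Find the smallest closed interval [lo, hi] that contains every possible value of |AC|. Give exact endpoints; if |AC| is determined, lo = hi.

|AC| ∈ [5, 36]  (≈ [5.0000, 36.0000])

|AB| ∈ [18, 23]
|BC| ∈ {13}
|AC| ∈ [5, 36]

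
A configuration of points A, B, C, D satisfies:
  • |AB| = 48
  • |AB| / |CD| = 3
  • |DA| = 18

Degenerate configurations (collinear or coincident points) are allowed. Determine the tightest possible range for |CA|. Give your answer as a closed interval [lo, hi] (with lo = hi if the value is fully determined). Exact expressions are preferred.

|CA| ∈ [2, 34]  (≈ [2.0000, 34.0000])

|AB| ∈ {48}
|AD| ∈ {18}
|CD| ∈ {16}
|BD| ∈ [30, 66]
|AC| ∈ [2, 34]
|BC| ∈ [14, 82]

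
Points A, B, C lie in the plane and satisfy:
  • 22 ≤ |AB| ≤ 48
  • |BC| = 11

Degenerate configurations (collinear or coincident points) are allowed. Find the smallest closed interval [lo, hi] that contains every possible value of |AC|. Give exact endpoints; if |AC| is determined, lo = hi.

|AB| ∈ [22, 48]
|BC| ∈ {11}
|AC| ∈ [11, 59]

|AC| ∈ [11, 59]  (≈ [11.0000, 59.0000])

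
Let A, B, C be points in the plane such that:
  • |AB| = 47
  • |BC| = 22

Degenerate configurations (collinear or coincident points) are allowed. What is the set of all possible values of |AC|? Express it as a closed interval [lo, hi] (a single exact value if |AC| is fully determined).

|AC| ∈ [25, 69]  (≈ [25.0000, 69.0000])

|AB| ∈ {47}
|BC| ∈ {22}
|AC| ∈ [25, 69]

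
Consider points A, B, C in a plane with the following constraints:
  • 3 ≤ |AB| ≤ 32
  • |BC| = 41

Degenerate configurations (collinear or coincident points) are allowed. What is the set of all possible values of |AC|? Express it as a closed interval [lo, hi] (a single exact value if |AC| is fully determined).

|AC| ∈ [9, 73]  (≈ [9.0000, 73.0000])

|AB| ∈ [3, 32]
|BC| ∈ {41}
|AC| ∈ [9, 73]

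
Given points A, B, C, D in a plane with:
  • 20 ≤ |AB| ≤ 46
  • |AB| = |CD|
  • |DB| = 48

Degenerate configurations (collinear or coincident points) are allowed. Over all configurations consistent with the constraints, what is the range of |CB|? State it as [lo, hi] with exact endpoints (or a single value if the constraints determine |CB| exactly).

|AB| ∈ [20, 46]
|BD| ∈ {48}
|CD| ∈ [20, 46]
|AD| ∈ [2, 94]
|BC| ∈ [2, 94]
|AC| ∈ [0, 140]

|CB| ∈ [2, 94]  (≈ [2.0000, 94.0000])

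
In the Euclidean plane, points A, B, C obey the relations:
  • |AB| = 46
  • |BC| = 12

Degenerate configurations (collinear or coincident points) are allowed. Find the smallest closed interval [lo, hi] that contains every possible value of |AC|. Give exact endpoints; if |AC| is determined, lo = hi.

|AC| ∈ [34, 58]  (≈ [34.0000, 58.0000])

|AB| ∈ {46}
|BC| ∈ {12}
|AC| ∈ [34, 58]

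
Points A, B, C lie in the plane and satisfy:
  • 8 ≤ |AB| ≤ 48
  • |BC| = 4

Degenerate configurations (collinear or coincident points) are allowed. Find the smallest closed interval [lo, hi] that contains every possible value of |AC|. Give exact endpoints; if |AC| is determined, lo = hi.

|AC| ∈ [4, 52]  (≈ [4.0000, 52.0000])

|AB| ∈ [8, 48]
|BC| ∈ {4}
|AC| ∈ [4, 52]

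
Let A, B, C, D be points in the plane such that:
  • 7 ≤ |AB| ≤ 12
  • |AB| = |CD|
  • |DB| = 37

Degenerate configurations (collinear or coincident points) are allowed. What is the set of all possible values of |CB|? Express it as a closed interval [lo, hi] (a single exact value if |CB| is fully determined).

|CB| ∈ [25, 49]  (≈ [25.0000, 49.0000])

|AB| ∈ [7, 12]
|BD| ∈ {37}
|CD| ∈ [7, 12]
|AD| ∈ [25, 49]
|BC| ∈ [25, 49]
|AC| ∈ [13, 61]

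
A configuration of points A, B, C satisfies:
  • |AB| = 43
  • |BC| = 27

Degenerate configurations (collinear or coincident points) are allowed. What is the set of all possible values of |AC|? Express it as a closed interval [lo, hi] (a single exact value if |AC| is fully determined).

|AC| ∈ [16, 70]  (≈ [16.0000, 70.0000])

|AB| ∈ {43}
|BC| ∈ {27}
|AC| ∈ [16, 70]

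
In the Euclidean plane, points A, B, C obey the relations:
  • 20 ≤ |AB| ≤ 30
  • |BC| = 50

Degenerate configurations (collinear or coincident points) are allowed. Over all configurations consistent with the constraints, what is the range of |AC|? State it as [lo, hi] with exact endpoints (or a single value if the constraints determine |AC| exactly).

|AB| ∈ [20, 30]
|BC| ∈ {50}
|AC| ∈ [20, 80]

|AC| ∈ [20, 80]  (≈ [20.0000, 80.0000])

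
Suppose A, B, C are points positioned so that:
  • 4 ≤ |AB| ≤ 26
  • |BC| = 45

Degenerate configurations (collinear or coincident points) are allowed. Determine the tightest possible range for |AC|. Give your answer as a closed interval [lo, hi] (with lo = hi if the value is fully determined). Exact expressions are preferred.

|AC| ∈ [19, 71]  (≈ [19.0000, 71.0000])

|AB| ∈ [4, 26]
|BC| ∈ {45}
|AC| ∈ [19, 71]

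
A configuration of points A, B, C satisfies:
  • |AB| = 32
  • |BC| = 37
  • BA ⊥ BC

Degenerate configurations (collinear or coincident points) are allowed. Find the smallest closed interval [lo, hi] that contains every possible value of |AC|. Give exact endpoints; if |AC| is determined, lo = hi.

|AB| ∈ {32}
|BC| ∈ {37}
|AC| ∈ {√(2393)}

|AC| = √(2393)  (≈ 48.9183)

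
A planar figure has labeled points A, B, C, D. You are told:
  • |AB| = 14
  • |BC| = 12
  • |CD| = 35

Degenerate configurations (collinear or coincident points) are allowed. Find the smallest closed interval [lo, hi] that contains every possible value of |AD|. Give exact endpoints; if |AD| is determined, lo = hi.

|AD| ∈ [9, 61]  (≈ [9.0000, 61.0000])

|AB| ∈ {14}
|BC| ∈ {12}
|CD| ∈ {35}
|AC| ∈ [2, 26]
|BD| ∈ [23, 47]
|AD| ∈ [9, 61]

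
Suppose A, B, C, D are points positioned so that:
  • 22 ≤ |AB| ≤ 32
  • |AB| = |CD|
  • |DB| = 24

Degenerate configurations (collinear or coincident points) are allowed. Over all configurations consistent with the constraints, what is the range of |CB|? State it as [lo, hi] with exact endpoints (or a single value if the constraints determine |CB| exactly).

|CB| ∈ [0, 56]  (≈ [0.0000, 56.0000])

|AB| ∈ [22, 32]
|BD| ∈ {24}
|CD| ∈ [22, 32]
|AD| ∈ [0, 56]
|BC| ∈ [0, 56]
|AC| ∈ [0, 88]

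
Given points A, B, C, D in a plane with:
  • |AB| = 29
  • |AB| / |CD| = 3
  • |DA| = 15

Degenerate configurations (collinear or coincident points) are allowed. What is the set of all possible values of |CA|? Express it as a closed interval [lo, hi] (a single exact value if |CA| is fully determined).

|AB| ∈ {29}
|AD| ∈ {15}
|CD| ∈ {29/3}
|BD| ∈ [14, 44]
|AC| ∈ [16/3, 74/3]
|BC| ∈ [13/3, 161/3]

|CA| ∈ [16/3, 74/3]  (≈ [5.3333, 24.6667])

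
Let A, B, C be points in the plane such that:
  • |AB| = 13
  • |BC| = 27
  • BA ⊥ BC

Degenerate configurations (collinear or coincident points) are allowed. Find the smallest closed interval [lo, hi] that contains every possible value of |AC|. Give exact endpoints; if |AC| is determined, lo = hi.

|AB| ∈ {13}
|BC| ∈ {27}
|AC| ∈ {√(898)}

|AC| = √(898)  (≈ 29.9666)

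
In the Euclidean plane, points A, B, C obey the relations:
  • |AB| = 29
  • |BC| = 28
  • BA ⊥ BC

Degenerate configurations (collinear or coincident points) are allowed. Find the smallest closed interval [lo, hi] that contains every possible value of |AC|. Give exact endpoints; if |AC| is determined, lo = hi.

|AB| ∈ {29}
|BC| ∈ {28}
|AC| ∈ {5·√(65)}

|AC| = 5·√(65)  (≈ 40.3113)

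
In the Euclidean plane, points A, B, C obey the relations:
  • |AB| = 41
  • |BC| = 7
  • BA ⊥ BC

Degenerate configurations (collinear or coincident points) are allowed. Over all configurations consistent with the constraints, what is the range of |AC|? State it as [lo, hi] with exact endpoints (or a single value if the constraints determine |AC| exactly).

|AC| = √(1730)  (≈ 41.5933)

|AB| ∈ {41}
|BC| ∈ {7}
|AC| ∈ {√(1730)}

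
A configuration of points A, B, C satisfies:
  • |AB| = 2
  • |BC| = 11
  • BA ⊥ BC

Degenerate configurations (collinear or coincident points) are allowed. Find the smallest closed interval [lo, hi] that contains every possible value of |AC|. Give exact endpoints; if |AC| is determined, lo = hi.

|AB| ∈ {2}
|BC| ∈ {11}
|AC| ∈ {5·√(5)}

|AC| = 5·√(5)  (≈ 11.1803)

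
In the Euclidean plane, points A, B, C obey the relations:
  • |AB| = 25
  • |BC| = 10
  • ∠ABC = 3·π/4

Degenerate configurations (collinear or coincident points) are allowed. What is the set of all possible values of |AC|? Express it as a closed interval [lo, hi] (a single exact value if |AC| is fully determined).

|AB| ∈ {25}
|BC| ∈ {10}
|AC| ∈ {5·√(10·√(2) + 29)}

|AC| = 5·√(10·√(2) + 29)  (≈ 32.8413)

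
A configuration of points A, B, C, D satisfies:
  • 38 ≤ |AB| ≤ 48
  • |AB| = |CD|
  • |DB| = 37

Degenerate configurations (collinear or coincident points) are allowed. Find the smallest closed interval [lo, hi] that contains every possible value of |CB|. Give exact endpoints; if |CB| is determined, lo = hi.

|CB| ∈ [1, 85]  (≈ [1.0000, 85.0000])

|AB| ∈ [38, 48]
|BD| ∈ {37}
|CD| ∈ [38, 48]
|AD| ∈ [1, 85]
|BC| ∈ [1, 85]
|AC| ∈ [0, 133]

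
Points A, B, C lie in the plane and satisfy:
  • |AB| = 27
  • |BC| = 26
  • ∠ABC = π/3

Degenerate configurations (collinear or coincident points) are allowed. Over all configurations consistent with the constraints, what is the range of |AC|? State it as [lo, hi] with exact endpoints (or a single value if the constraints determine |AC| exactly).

|AC| = √(703)  (≈ 26.5141)

|AB| ∈ {27}
|BC| ∈ {26}
|AC| ∈ {√(703)}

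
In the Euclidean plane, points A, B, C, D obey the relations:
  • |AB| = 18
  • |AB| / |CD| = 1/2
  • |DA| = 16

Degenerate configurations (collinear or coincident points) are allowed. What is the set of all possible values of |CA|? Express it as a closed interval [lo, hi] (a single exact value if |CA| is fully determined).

|CA| ∈ [20, 52]  (≈ [20.0000, 52.0000])

|AB| ∈ {18}
|AD| ∈ {16}
|CD| ∈ {36}
|BD| ∈ [2, 34]
|AC| ∈ [20, 52]
|BC| ∈ [2, 70]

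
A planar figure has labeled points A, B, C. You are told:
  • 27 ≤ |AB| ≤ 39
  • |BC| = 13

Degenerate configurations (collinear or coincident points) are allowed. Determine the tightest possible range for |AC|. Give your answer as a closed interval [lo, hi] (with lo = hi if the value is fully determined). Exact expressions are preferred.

|AB| ∈ [27, 39]
|BC| ∈ {13}
|AC| ∈ [14, 52]

|AC| ∈ [14, 52]  (≈ [14.0000, 52.0000])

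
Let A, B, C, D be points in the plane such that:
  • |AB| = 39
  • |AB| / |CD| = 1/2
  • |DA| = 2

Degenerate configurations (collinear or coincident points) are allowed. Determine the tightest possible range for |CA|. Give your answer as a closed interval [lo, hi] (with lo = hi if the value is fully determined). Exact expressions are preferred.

|CA| ∈ [76, 80]  (≈ [76.0000, 80.0000])

|AB| ∈ {39}
|AD| ∈ {2}
|CD| ∈ {78}
|BD| ∈ [37, 41]
|AC| ∈ [76, 80]
|BC| ∈ [37, 119]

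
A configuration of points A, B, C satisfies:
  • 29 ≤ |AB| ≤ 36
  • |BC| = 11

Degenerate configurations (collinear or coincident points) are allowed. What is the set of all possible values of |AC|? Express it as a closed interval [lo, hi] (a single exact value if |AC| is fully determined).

|AB| ∈ [29, 36]
|BC| ∈ {11}
|AC| ∈ [18, 47]

|AC| ∈ [18, 47]  (≈ [18.0000, 47.0000])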